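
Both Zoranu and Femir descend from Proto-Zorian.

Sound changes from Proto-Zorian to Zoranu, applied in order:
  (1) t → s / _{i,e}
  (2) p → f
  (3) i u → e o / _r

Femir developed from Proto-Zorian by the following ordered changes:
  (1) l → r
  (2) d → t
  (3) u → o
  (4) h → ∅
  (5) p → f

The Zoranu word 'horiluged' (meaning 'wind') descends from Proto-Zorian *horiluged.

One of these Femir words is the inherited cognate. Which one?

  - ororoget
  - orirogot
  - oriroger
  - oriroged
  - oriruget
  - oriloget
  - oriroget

oriroget

Femir: start from *horiluged.
  rule 1 (unconditioned shift): horiluged → horiruged
  rule 2 (unconditioned shift): horiruged → horiruget
  rule 3 (vowel merger): horiruget → horiroget
  rule 4 (h-loss): horiroget → oriroget
  rule 5: no change — oriroget
  ⇒ Femir oriroget
The other candidates each miss or misapply at least one Femir change.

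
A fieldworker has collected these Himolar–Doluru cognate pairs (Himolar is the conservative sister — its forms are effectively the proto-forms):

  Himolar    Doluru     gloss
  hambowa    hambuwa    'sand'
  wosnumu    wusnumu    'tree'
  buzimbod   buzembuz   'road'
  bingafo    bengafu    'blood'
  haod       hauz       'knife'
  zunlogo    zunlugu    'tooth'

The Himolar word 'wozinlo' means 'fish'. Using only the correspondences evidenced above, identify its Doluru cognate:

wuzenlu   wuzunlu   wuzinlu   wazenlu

wuzenlu

hambowa ~ hambuwa, wosnumu ~ wusnumu — Himolar o corresponds to Doluru u after a consonant, before a consonant other than r, m, n, p, b, f, v.
bingafo ~ bengafu — Himolar i corresponds to Doluru e after a consonant, before a nasal.
bingafo ~ bengafu, zunlogo ~ zunlugu — Himolar o corresponds to Doluru u word-finally.
Applying these to Himolar 'wozinlo':
  wozinlo → wuzinlo   (o→u after a consonant, before a consonant other than r, m, n, p, b, f, v)
  wuzinlo → wuzenlo   (i→e after a consonant, before a nasal)
  wuzenlo → wuzenlu   (o→u word-finally)
So the Doluru cognate is 'wuzenlu'.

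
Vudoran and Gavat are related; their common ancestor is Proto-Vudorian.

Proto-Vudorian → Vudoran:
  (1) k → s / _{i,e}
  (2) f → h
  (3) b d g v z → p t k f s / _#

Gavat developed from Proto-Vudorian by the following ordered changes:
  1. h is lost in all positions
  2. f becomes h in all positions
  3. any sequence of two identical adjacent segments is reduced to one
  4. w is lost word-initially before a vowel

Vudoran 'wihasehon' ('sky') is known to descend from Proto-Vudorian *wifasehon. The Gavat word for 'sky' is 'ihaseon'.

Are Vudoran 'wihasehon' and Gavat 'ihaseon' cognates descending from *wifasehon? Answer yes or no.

Derive the expected Gavat reflex of *wifasehon:
Gavat: *wifasehon
  wifasehon → wifaseon   [h-loss]
  wifaseon → wihaseon   [unconditioned shift]
  wihaseon (rule 3 does not apply)
  wihaseon → ihaseon   [glide loss]
  giving Gavat ihaseon.
Gavat 'ihaseon' matches the regular reflex exactly, so the pair is cognate.

yes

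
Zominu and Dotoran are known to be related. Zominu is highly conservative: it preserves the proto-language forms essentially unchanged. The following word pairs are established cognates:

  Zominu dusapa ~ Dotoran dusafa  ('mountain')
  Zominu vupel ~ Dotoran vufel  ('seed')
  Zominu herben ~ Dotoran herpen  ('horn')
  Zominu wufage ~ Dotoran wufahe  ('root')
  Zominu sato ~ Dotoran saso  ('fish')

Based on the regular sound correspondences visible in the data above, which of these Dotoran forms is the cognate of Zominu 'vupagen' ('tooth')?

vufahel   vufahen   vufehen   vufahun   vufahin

dusapa ~ dusafa — Zominu p corresponds to Dotoran f between vowels (before a back vowel).
wufage ~ wufahe — Zominu g corresponds to Dotoran h between vowels (before a front vowel).
Applying these to Zominu 'vupagen':
  vupagen → vufagen   (p→f between vowels (before a back vowel))
  vufagen → vufahen   (g→h between vowels (before a front vowel))
So the Dotoran cognate is 'vufahen'.

vufahen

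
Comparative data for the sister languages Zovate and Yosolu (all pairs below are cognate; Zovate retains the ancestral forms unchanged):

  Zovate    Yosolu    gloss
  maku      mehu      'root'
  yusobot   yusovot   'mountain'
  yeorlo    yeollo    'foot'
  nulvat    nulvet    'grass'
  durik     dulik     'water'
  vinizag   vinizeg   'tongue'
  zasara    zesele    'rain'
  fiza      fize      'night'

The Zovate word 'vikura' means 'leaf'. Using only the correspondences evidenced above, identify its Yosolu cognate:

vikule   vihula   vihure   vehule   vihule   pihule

vihule

maku ~ mehu — Zovate k corresponds to Yosolu h between vowels (before a back vowel).
zasara ~ zesele — Zovate r corresponds to Yosolu l between vowels (before a back vowel).
zasara ~ zesele, fiza ~ fize — Zovate a corresponds to Yosolu e word-finally.
Applying these to Zovate 'vikura':
  vikura → vihura   (k→h between vowels (before a back vowel))
  vihura → vihula   (r→l between vowels (before a back vowel))
  vihula → vihule   (a→e word-finally)
So the Yosolu cognate is 'vihule'.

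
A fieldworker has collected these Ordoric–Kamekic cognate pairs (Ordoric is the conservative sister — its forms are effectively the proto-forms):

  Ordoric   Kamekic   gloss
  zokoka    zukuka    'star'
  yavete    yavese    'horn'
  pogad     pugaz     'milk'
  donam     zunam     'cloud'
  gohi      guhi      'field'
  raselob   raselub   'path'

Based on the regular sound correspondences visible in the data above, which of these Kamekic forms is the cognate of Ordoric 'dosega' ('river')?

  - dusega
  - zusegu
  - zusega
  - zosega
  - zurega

donam ~ zunam — Ordoric d corresponds to Kamekic z word-initially before a back vowel.
zokoka ~ zukuka, pogad ~ pugaz — Ordoric o corresponds to Kamekic u after a consonant, before a consonant other than r, m, n, p, b, f, v.
Applying these to Ordoric 'dosega':
  dosega → zosega   (d→z word-initially before a back vowel)
  zosega → zusega   (o→u after a consonant, before a consonant other than r, m, n, p, b, f, v)
So the Kamekic cognate is 'zusega'.

zusega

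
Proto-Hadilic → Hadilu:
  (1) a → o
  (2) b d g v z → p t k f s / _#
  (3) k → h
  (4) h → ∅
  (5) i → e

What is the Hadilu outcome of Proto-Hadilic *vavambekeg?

vovombee

Hadilu: start from *vavambekeg.
  rule 1 (vowel merger): vavambekeg → vovombekeg
  rule 2 (final devoicing): vovombekeg → vovombekek
  rule 3 (unconditioned shift): vovombekek → vovombeheh
  rule 4 (h-loss): vovombeheh → vovombee
  rule 5: no change — vovombee
  ⇒ Hadilu vovombee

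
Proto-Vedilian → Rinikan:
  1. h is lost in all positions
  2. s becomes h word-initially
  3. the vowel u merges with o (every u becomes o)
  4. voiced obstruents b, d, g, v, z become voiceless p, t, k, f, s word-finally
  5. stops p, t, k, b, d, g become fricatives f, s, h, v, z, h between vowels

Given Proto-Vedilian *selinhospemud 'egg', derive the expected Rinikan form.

helinospemot

Rinikan: start from *selinhospemud.
  rule 1 (h-loss): selinhospemud → selinospemud
  rule 2 (debuccalisation): selinospemud → helinospemud
  rule 3 (vowel merger): helinospemud → helinospemod
  rule 4 (final devoicing): helinospemod → helinospemot
  rule 5: no change — helinospemot
  ⇒ Rinikan helinospemot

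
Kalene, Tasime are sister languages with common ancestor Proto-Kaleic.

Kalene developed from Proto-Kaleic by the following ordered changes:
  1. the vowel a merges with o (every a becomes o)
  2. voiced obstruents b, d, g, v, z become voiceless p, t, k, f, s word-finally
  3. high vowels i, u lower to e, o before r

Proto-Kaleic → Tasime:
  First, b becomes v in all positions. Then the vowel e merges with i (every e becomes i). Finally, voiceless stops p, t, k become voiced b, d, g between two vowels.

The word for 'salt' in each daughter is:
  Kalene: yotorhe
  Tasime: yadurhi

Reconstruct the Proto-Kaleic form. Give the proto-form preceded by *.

Position 7: Kalene has e, Tasime has i. Taking the neighbouring segments as reconstructed: Kalene e can only go back to *e; Tasime i could go back to *e or *i — the one source consistent with every daughter is *e.
Position 2: Kalene has o, Tasime has a. Tasime preserves a here (none of its changes turn any other segment into a), so the proto-segment is *a.
Position 3: Kalene has t, Tasime has d. Taking the neighbouring segments as reconstructed: Kalene t can only go back to *t; Tasime d could go back to *t or *d — the one source consistent with every daughter is *t.
Continuing position by position gives *yaturhe; check it forward:
Kalene: *yaturhe
  yaturhe → yoturhe   [vowel merger]
  yoturhe (rule 2 does not apply)
  yoturhe → yotorhe   [pre-rhotic lowering]
  giving Kalene yotorhe.
Tasime: *yaturhe > yaturhi > yadurhi  (by vowel merger, intervocalic voicing)
Only *yaturhe yields all of Kalene yotorhe, Tasime yadurhi.

*yaturhe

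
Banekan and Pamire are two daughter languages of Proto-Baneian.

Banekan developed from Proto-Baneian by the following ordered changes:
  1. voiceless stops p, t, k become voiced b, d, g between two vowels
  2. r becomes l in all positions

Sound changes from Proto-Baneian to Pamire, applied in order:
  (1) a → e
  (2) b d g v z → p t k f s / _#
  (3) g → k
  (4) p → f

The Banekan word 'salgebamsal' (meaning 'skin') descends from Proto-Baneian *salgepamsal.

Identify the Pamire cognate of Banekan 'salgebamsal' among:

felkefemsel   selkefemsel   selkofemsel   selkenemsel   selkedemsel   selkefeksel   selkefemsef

selkefemsel

Pamire: *salgepamsal > selgepemsel > selkepemsel > selkefemsel  (by vowel merger, unconditioned shift, unconditioned shift)
Among the options, 'selkefemsel' alone shows every Pamire change applied in order.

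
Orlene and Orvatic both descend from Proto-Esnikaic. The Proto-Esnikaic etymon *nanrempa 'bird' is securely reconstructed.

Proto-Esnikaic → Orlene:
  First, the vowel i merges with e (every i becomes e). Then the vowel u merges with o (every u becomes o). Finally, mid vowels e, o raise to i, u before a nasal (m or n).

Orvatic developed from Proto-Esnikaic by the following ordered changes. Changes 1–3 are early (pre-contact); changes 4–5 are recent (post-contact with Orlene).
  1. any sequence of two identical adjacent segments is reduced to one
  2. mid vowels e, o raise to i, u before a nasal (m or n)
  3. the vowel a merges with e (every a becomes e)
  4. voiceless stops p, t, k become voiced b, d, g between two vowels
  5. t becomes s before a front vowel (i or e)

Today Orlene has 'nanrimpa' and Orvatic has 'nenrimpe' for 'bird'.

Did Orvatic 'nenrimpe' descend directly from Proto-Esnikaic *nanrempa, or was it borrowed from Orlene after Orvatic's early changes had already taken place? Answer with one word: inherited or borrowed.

inherited

If inherited, *nanrempa would pass through all of Orvatic's changes:
Orvatic: *nanrempa
  nanrempa (rule 1 does not apply)
  nanrempa → nanrimpa   [pre-nasal raising]
  nanrimpa → nenrimpe   [vowel merger]
  nenrimpe (rule 4 does not apply)
  nenrimpe (rule 5 does not apply)
  giving Orvatic nenrimpe.
If borrowed from Orlene 'nanrimpa' after the early changes, it would undergo only the recent ones:
  rule 4 (intervocalic voicing): no change (nanrimpa)
  rule 5 (palatalisation): no change (nanrimpa)
  ⇒ as a loan: nanrimpa
Orvatic 'nenrimpe' matches the inherited outcome exactly, so it is an inherited cognate, not a loan.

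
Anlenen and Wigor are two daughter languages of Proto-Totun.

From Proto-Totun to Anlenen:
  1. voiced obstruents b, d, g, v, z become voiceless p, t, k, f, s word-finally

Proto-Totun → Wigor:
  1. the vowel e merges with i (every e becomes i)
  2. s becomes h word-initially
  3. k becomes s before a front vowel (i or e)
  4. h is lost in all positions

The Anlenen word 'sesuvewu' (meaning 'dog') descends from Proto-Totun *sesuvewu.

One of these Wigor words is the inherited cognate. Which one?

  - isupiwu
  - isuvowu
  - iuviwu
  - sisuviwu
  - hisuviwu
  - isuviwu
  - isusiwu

Wigor: start from *sesuvewu.
  rule 1 (vowel merger): sesuvewu → sisuviwu
  rule 2 (debuccalisation): sisuviwu → hisuviwu
  rule 3: no change — hisuviwu
  rule 4 (h-loss): hisuviwu → isuviwu
  ⇒ Wigor isuviwu

isuviwu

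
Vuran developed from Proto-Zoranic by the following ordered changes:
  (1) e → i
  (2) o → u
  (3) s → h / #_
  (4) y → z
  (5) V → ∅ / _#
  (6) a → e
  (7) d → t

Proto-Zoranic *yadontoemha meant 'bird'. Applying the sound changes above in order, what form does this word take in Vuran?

Vuran: start from *yadontoemha.
  rule 1 (vowel merger): yadontoemha → yadontoimha
  rule 2 (vowel merger): yadontoimha → yaduntuimha
  rule 3: no change — yaduntuimha
  rule 4 (unconditioned shift): yaduntuimha → zaduntuimha
  rule 5 (apocope): zaduntuimha → zaduntuimh
  rule 6 (vowel merger): zaduntuimh → zeduntuimh
  rule 7 (unconditioned shift): zeduntuimh → zetuntuimh
  ⇒ Vuran zetuntuimh

zetuntuimh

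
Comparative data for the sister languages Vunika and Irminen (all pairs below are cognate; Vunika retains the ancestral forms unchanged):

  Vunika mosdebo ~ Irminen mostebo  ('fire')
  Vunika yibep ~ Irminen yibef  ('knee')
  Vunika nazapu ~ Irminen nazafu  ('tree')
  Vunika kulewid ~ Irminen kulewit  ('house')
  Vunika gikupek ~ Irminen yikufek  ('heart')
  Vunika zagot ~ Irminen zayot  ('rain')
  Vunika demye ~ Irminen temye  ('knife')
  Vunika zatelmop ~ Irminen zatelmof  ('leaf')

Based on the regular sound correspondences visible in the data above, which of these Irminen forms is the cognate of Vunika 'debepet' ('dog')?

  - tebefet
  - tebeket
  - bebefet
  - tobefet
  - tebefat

demye ~ temye — Vunika d corresponds to Irminen t word-initially before a front vowel.
gikupek ~ yikufek — Vunika p corresponds to Irminen f between vowels (before a front vowel).
Applying these to Vunika 'debepet':
  debepet → tebepet   (d→t word-initially before a front vowel)
  tebepet → tebefet   (p→f between vowels (before a front vowel))
So the Irminen cognate is 'tebefet'.

tebefet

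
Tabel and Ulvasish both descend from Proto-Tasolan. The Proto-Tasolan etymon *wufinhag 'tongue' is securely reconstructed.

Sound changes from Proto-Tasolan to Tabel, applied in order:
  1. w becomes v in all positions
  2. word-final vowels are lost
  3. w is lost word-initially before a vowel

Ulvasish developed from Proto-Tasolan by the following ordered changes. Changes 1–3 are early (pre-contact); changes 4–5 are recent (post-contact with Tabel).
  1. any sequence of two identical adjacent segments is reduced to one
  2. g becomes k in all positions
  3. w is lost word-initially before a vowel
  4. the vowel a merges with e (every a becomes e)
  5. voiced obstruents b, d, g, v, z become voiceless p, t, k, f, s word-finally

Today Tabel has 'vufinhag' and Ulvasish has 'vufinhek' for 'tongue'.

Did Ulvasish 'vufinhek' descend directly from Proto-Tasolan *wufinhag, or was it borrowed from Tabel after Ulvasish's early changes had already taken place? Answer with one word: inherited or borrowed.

If inherited, *wufinhag would pass through all of Ulvasish's changes:
Ulvasish: start from *wufinhag.
  rule 1: no change — wufinhag
  rule 2 (unconditioned shift): wufinhag → wufinhak
  rule 3 (glide loss): wufinhak → ufinhak
  rule 4 (vowel merger): ufinhak → ufinhek
  rule 5: no change — ufinhek
  ⇒ Ulvasish ufinhek
If borrowed from Tabel 'vufinhag' after the early changes, it would undergo only the recent ones:
  rule 4 (vowel merger): vufinhag → vufinheg
  rule 5 (final devoicing): vufinheg → vufinhek
  ⇒ as a loan: vufinhek
Ulvasish 'vufinhek' matches the loan outcome 'vufinhek', not the inherited 'ufinhek' — it skipped the early Ulvasish changes, so it was borrowed from Tabel.

borrowed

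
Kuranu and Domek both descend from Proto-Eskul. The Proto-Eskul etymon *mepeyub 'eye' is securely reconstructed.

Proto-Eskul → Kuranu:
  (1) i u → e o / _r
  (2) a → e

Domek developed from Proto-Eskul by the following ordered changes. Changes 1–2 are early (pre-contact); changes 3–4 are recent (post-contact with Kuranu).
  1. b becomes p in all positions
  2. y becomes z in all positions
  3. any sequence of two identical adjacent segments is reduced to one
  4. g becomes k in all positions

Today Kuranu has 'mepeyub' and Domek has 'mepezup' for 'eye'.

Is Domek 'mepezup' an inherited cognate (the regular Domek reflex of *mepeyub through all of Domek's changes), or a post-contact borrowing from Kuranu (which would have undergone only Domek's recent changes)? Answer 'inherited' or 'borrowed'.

inherited

If inherited, *mepeyub would pass through all of Domek's changes:
Domek: *mepeyub > mepeyup > mepezup  (by unconditioned shift, unconditioned shift)
If borrowed from Kuranu 'mepeyub' after the early changes, it would undergo only the recent ones:
  rule 3 (degemination): no change (mepeyub)
  rule 4 (unconditioned shift): no change (mepeyub)
  ⇒ as a loan: mepeyub
Domek 'mepezup' matches the inherited outcome exactly, so it is an inherited cognate, not a loan.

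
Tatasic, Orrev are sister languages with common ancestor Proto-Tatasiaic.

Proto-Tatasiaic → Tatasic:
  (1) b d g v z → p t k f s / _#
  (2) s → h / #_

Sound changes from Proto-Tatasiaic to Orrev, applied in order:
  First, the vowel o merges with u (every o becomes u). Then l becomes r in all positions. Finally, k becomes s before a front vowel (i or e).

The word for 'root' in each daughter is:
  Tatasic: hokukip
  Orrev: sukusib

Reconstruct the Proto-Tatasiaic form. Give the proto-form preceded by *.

Position 7: Tatasic has p, Orrev has b. Orrev preserves b here (none of its changes turn any other segment into b), so the proto-segment is *b.
Position 2: Tatasic has o, Orrev has u. Tatasic preserves o here (none of its changes turn any other segment into o), so the proto-segment is *o.
This points to *sokukib. Verify forward in each daughter:
Tatasic: *sokukib > sokukip > hokukip  (by final devoicing, debuccalisation)
Orrev: start from *sokukib.
  rule 1 (vowel merger): sokukib → sukukib
  rule 2: no change — sukukib
  rule 3 (palatalisation): sukukib → sukusib
  ⇒ Orrev sukusib
No other proto-form is consistent with every reflex, so the reconstruction is *sokukib.

*sokukib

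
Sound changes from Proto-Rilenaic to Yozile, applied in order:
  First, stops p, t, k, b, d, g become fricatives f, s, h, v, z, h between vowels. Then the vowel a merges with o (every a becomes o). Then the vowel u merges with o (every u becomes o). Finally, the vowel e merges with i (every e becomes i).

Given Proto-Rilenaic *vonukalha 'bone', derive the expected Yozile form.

Yozile: start from *vonukalha.
  rule 1 (intervocalic lenition): vonukalha → vonuhalha
  rule 2 (vowel merger): vonuhalha → vonuholho
  rule 3 (vowel merger): vonuholho → vonoholho
  rule 4: no change — vonoholho
  ⇒ Yozile vonoholho

vonoholho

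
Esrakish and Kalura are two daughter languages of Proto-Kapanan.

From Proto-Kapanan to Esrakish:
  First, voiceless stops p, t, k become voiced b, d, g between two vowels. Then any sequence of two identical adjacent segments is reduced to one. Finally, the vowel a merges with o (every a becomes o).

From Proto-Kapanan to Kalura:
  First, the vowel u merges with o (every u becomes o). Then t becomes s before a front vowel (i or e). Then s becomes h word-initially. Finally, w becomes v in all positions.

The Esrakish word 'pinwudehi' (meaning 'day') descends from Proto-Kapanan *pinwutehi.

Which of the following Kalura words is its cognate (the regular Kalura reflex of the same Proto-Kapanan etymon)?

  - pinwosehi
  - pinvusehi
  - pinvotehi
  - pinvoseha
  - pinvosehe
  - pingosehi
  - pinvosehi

Kalura: *pinwutehi > pinwotehi > pinwosehi > pinvosehi  (by vowel merger, palatalisation, unconditioned shift)
Only 'pinvosehi' matches the regular Kalura development of *pinwutehi.

pinvosehi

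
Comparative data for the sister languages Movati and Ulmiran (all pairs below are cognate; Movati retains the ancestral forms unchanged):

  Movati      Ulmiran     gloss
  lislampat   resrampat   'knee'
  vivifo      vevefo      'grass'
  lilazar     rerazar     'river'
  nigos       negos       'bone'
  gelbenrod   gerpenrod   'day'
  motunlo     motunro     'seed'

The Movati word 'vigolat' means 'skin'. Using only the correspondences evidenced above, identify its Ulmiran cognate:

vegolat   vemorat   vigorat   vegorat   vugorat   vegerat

vegorat

lislampat ~ resrampat, lilazar ~ rerazar — Movati i corresponds to Ulmiran e after a consonant, before a consonant other than r, m, n, p, b, f, v.
lilazar ~ rerazar — Movati l corresponds to Ulmiran r between vowels (before a back vowel).
Applying these to Movati 'vigolat':
  vigolat → vegolat   (i→e after a consonant, before a consonant other than r, m, n, p, b, f, v)
  vegolat → vegorat   (l→r between vowels (before a back vowel))
So the Ulmiran cognate is 'vegorat'.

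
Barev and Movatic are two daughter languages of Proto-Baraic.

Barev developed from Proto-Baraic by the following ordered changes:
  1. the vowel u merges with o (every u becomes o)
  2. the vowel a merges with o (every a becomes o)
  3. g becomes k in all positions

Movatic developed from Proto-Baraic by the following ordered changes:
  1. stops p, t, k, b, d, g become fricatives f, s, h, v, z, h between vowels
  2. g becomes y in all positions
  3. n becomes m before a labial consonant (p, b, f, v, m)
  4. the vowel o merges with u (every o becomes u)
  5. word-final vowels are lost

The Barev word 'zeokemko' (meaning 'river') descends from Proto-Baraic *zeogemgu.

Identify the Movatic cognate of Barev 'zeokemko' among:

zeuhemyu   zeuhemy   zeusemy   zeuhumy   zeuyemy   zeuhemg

zeuhemy

Movatic: start from *zeogemgu.
  rule 1 (intervocalic lenition): zeogemgu → zeohemgu
  rule 2 (unconditioned shift): zeohemgu → zeohemyu
  rule 3: no change — zeohemyu
  rule 4 (vowel merger): zeohemyu → zeuhemyu
  rule 5 (apocope): zeuhemyu → zeuhemy
  ⇒ Movatic zeuhemy
Among the options, 'zeuhemy' alone shows every Movatic change applied in order.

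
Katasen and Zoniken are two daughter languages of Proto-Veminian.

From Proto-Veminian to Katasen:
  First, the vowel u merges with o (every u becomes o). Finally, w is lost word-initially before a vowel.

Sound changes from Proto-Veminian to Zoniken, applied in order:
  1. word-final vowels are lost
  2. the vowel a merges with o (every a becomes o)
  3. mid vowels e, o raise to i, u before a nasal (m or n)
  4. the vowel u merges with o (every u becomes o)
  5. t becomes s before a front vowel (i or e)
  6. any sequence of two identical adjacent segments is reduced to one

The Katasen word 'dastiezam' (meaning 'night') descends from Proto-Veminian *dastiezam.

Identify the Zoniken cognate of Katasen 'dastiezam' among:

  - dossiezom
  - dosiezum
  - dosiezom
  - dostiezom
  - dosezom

dosiezom

Zoniken: *dastiezam > dostiezom > dostiezum > dostiezom > dossiezom > dosiezom  (by vowel merger, pre-nasal raising, vowel merger, palatalisation, degemination)
The other candidates each miss or misapply at least one Zoniken change.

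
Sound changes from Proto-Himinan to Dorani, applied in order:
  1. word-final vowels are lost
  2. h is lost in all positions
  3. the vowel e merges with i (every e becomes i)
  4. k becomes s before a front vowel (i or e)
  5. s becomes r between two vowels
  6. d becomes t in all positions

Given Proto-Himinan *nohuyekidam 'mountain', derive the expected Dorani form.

Dorani: *nohuyekidam
  nohuyekidam (rule 1 does not apply)
  nohuyekidam → nouyekidam   [h-loss]
  nouyekidam → nouyikidam   [vowel merger]
  nouyikidam → nouyisidam   [palatalisation]
  nouyisidam → nouyiridam   [rhotacism]
  nouyiridam → nouyiritam   [unconditioned shift]
  giving Dorani nouyiritam.

nouyiritam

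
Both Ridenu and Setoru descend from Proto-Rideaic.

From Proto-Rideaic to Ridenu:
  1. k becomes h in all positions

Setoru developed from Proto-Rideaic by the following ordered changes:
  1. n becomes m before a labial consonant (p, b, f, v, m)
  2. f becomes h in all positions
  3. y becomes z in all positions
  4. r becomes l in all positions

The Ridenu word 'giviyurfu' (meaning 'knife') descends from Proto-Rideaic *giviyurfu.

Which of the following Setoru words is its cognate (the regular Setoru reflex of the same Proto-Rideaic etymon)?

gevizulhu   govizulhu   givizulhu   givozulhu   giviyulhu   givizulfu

givizulhu

Setoru: *giviyurfu > giviyurhu > givizurhu > givizulhu  (by unconditioned shift, unconditioned shift, unconditioned shift)
The other candidates each miss or misapply at least one Setoru change.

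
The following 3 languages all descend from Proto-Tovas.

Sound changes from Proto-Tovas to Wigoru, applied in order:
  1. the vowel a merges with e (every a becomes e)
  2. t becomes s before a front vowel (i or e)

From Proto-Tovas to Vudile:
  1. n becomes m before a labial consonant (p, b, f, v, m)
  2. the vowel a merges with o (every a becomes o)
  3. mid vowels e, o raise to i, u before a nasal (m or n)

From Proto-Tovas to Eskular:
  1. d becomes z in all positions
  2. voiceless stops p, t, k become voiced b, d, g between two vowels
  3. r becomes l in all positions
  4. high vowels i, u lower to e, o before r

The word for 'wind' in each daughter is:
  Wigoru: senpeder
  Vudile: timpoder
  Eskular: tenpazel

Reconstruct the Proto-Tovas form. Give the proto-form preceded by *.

Position 6: Wigoru has d, Vudile has d, Eskular has z. Wigoru preserves d here (none of its changes turn any other segment into d), so the proto-segment is *d.
Position 2: Wigoru has e, Vudile has i, Eskular has e. Taking the neighbouring segments as reconstructed: Wigoru e could go back to *a or *e; Vudile i could go back to *e or *i; Eskular e can only go back to *e — the one source consistent with every daughter is *e.
Continuing position by position gives *tenpader; check it forward:
Wigoru: *tenpader
  tenpader → tenpeder   [vowel merger]
  tenpeder → senpeder   [palatalisation]
  giving Wigoru senpeder.
Vudile: start from *tenpader.
  rule 1 (nasal place assimilation): tenpader → tempader
  rule 2 (vowel merger): tempader → tempoder
  rule 3 (pre-nasal raising): tempoder → timpoder
  ⇒ Vudile timpoder
Eskular: *tenpader > tenpazer > tenpazel  (by unconditioned shift, unconditioned shift)
*tenpader is the unique common source.

*tenpader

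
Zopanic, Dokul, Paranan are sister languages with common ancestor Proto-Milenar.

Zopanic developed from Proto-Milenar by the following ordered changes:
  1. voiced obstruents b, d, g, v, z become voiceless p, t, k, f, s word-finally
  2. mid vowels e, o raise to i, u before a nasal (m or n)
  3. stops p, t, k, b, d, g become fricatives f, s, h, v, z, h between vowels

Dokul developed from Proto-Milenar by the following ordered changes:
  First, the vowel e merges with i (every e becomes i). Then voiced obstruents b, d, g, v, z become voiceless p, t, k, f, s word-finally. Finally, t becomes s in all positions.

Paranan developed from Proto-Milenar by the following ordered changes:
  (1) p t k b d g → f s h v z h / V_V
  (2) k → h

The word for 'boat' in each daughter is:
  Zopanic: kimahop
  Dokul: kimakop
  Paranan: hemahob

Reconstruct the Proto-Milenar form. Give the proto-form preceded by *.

*kemakob

Position 1: Zopanic has k, Dokul has k, Paranan has h. Taking the neighbouring segments as reconstructed: Zopanic k can only go back to *k; Dokul k can only go back to *k; Paranan h could go back to *k or *h — the one source consistent with every daughter is *k.
Position 7: Zopanic has p, Dokul has p, Paranan has b. Paranan preserves b here (none of its changes turn any other segment into b), so the proto-segment is *b.
Position 2: Zopanic has i, Dokul has i, Paranan has e. Paranan preserves e here (none of its changes turn any other segment into e), so the proto-segment is *e.
Continuing position by position gives *kemakob; check it forward:
Zopanic: *kemakob > kemakop > kimakop > kimahop  (by final devoicing, pre-nasal raising, intervocalic lenition)
Dokul: *kemakob > kimakob > kimakop  (by vowel merger, final devoicing)
Paranan: *kemakob > kemahob > hemahob  (by intervocalic lenition, unconditioned shift)
Only *kemakob yields all of Zopanic kimahop, Dokul kimakop, Paranan hemahob.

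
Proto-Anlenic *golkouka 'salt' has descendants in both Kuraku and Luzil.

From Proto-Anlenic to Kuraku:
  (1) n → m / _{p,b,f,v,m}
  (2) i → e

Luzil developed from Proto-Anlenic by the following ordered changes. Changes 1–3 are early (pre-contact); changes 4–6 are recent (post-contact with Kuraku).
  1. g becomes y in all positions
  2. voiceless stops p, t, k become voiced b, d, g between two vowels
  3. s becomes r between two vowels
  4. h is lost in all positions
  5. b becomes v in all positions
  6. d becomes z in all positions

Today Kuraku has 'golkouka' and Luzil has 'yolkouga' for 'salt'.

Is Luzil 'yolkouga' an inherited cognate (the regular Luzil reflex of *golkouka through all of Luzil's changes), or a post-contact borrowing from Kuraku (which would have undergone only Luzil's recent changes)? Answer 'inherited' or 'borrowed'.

If inherited, *golkouka would pass through all of Luzil's changes:
Luzil: *golkouka > yolkouka > yolkouga  (by unconditioned shift, intervocalic voicing)
If borrowed from Kuraku 'golkouka' after the early changes, it would undergo only the recent ones:
  rule 4 (h-loss): no change (golkouka)
  rule 5 (unconditioned shift): no change (golkouka)
  rule 6 (unconditioned shift): no change (golkouka)
  ⇒ as a loan: golkouka
Luzil 'yolkouga' matches the inherited outcome exactly, so it is an inherited cognate, not a loan.

inherited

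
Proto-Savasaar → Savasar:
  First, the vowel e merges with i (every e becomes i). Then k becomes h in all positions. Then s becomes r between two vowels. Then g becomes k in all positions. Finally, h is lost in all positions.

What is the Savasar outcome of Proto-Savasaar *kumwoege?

umwoiki

Savasar: *kumwoege
  kumwoege → kumwoigi   [vowel merger]
  kumwoigi → humwoigi   [unconditioned shift]
  humwoigi (rule 3 does not apply)
  humwoigi → humwoiki   [unconditioned shift]
  humwoiki → umwoiki   [h-loss]
  giving Savasar umwoiki.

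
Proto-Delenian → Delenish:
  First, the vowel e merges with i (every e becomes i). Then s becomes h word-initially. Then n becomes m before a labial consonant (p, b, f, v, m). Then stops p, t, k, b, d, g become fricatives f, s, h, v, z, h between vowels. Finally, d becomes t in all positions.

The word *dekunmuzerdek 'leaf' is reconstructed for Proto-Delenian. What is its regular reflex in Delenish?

tihummuzirtik

Delenish: start from *dekunmuzerdek.
  rule 1 (vowel merger): dekunmuzerdek → dikunmuzirdik
  rule 2: no change — dikunmuzirdik
  rule 3 (nasal place assimilation): dikunmuzirdik → dikummuzirdik
  rule 4 (intervocalic lenition): dikummuzirdik → dihummuzirdik
  rule 5 (unconditioned shift): dihummuzirdik → tihummuzirtik
  ⇒ Delenish tihummuzirtik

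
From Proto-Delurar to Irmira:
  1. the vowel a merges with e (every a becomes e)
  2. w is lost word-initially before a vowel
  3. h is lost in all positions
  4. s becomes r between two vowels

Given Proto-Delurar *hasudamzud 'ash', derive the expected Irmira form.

erudemzud

Irmira: *hasudamzud
  hasudamzud → hesudemzud   [vowel merger]
  hesudemzud (rule 2 does not apply)
  hesudemzud → esudemzud   [h-loss]
  esudemzud → erudemzud   [rhotacism]
  giving Irmira erudemzud.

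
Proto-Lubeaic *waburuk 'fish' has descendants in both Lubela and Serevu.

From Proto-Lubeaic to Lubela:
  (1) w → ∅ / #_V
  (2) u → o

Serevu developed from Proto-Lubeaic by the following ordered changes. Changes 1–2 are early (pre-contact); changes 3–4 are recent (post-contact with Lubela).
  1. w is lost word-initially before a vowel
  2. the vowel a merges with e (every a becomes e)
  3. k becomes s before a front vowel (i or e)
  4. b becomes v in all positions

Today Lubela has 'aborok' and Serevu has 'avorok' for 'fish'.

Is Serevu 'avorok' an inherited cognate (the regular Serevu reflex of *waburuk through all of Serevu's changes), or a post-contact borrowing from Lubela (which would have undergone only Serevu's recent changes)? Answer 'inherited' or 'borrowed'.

If inherited, *waburuk would pass through all of Serevu's changes:
Serevu: *waburuk
  waburuk → aburuk   [glide loss]
  aburuk → eburuk   [vowel merger]
  eburuk (rule 3 does not apply)
  eburuk → evuruk   [unconditioned shift]
  giving Serevu evuruk.
If borrowed from Lubela 'aborok' after the early changes, it would undergo only the recent ones:
  rule 3 (palatalisation): no change (aborok)
  rule 4 (unconditioned shift): aborok → avorok
  ⇒ as a loan: avorok
Serevu 'avorok' matches the loan outcome 'avorok', not the inherited 'evuruk' — it skipped the early Serevu changes, so it was borrowed from Lubela.

borrowed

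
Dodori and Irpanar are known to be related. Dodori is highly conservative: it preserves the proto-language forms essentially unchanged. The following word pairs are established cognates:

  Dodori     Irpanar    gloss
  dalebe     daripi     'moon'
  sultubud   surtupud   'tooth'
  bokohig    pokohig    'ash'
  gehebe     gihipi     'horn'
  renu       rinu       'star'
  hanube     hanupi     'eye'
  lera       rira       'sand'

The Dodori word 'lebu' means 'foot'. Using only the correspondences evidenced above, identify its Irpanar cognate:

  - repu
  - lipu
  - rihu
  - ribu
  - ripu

lera ~ rira — Dodori l corresponds to Irpanar r word-initially before a front vowel.
dalebe ~ daripi, gehebe ~ gihipi — Dodori e corresponds to Irpanar i after a consonant, before a labial obstruent.
sultubud ~ surtupud — Dodori b corresponds to Irpanar p between vowels (before a back vowel).
Applying these to Dodori 'lebu':
  lebu → rebu   (l→r word-initially before a front vowel)
  rebu → ribu   (e→i after a consonant, before a labial obstruent)
  ribu → ripu   (b→p between vowels (before a back vowel))
So the Irpanar cognate is 'ripu'.

ripu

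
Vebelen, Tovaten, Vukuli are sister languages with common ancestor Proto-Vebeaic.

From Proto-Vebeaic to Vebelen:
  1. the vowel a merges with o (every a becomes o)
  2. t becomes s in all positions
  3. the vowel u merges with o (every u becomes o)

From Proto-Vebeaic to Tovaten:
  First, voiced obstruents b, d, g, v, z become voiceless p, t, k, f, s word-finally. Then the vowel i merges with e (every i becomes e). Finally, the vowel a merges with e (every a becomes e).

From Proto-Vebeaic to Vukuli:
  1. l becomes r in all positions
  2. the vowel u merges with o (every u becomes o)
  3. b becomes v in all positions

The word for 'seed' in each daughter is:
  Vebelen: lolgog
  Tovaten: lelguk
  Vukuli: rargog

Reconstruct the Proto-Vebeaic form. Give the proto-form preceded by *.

*lalgug

Position 1: Vebelen has l, Tovaten has l, Vukuli has r. Vebelen preserves l here (none of its changes turn any other segment into l), so the proto-segment is *l.
Position 6: Vebelen has g, Tovaten has k, Vukuli has g. Vebelen preserves g here (none of its changes turn any other segment into g), so the proto-segment is *g.
Position 2: Vebelen has o, Tovaten has e, Vukuli has a. Vukuli preserves a here (none of its changes turn any other segment into a), so the proto-segment is *a.
Continuing position by position gives *lalgug; check it forward:
Vebelen: *lalgug > lolgug > lolgog  (by vowel merger, vowel merger)
Tovaten: *lalgug
  lalgug → lalguk   [final devoicing]
  lalguk (rule 2 does not apply)
  lalguk → lelguk   [vowel merger]
  giving Tovaten lelguk.
Vukuli: start from *lalgug.
  rule 1 (unconditioned shift): lalgug → rargug
  rule 2 (vowel merger): rargug → rargog
  rule 3: no change — rargog
  ⇒ Vukuli rargog
Only *lalgug yields all of Vebelen lolgog, Tovaten lelguk, Vukuli rargog.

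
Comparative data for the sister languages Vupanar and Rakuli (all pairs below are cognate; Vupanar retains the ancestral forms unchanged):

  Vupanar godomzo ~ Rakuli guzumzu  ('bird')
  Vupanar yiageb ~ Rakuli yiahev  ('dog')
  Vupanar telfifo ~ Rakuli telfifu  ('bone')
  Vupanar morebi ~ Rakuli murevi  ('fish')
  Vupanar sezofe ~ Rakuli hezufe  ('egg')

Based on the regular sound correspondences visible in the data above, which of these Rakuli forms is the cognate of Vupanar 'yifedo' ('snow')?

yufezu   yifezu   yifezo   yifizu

godomzo ~ guzumzu — Vupanar d corresponds to Rakuli z between vowels (before a back vowel).
godomzo ~ guzumzu, telfifo ~ telfifu — Vupanar o corresponds to Rakuli u word-finally.
Applying these to Vupanar 'yifedo':
  yifedo → yifezo   (d→z between vowels (before a back vowel))
  yifezo → yifezu   (o→u word-finally)
So the Rakuli cognate is 'yifezu'.

yifezu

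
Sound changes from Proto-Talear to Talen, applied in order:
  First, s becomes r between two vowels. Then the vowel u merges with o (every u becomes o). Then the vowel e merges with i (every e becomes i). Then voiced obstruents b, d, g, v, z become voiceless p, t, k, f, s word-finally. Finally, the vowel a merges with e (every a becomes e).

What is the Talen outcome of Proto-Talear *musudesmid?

morodismit

Talen: start from *musudesmid.
  rule 1 (rhotacism): musudesmid → murudesmid
  rule 2 (vowel merger): murudesmid → morodesmid
  rule 3 (vowel merger): morodesmid → morodismid
  rule 4 (final devoicing): morodismid → morodismit
  rule 5: no change — morodismit
  ⇒ Talen morodismit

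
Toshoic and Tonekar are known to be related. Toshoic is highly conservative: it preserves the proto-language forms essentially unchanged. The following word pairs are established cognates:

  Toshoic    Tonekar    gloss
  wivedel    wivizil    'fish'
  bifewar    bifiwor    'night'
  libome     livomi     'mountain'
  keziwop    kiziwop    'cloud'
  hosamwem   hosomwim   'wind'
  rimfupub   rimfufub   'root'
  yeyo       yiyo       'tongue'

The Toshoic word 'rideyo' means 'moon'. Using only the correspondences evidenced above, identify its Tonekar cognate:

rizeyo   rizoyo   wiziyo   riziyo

wivedel ~ wivizil — Toshoic d corresponds to Tonekar z between vowels (before a front vowel).
wivedel ~ wivizil, bifewar ~ bifiwor — Toshoic e corresponds to Tonekar i after a consonant, before a consonant other than r, m, n, p, b, f, v.
Applying these to Toshoic 'rideyo':
  rideyo → rizeyo   (d→z between vowels (before a front vowel))
  rizeyo → riziyo   (e→i after a consonant, before a consonant other than r, m, n, p, b, f, v)
So the Tonekar cognate is 'riziyo'.

riziyo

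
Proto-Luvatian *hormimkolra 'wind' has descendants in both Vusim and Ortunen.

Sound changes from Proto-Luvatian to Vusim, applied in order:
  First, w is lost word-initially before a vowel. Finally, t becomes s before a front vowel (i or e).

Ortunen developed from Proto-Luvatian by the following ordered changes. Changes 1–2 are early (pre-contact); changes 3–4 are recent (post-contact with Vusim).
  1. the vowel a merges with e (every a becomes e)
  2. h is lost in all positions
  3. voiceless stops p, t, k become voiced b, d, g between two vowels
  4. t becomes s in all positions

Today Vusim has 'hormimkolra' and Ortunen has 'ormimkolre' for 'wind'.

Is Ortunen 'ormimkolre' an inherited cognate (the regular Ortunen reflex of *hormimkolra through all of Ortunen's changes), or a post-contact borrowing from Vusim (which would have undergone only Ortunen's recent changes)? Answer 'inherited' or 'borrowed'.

If inherited, *hormimkolra would pass through all of Ortunen's changes:
Ortunen: *hormimkolra > hormimkolre > ormimkolre  (by vowel merger, h-loss)
If borrowed from Vusim 'hormimkolra' after the early changes, it would undergo only the recent ones:
  rule 3 (intervocalic voicing): no change (hormimkolra)
  rule 4 (unconditioned shift): no change (hormimkolra)
  ⇒ as a loan: hormimkolra
Ortunen 'ormimkolre' matches the inherited outcome exactly, so it is an inherited cognate, not a loan.

inherited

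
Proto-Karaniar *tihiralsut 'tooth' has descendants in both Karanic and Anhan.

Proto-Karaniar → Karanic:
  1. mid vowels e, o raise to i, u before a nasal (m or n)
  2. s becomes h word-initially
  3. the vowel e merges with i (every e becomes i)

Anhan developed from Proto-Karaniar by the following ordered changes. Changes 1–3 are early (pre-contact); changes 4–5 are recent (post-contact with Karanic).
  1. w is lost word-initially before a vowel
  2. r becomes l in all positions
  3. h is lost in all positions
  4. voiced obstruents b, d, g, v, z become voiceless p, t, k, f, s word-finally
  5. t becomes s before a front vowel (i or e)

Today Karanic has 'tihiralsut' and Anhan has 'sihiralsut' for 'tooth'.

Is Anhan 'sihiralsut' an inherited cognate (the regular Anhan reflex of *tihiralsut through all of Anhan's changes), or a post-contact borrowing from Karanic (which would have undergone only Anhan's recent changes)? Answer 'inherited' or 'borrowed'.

borrowed

If inherited, *tihiralsut would pass through all of Anhan's changes:
Anhan: *tihiralsut > tihilalsut > tiilalsut > siilalsut  (by unconditioned shift, h-loss, palatalisation)
If borrowed from Karanic 'tihiralsut' after the early changes, it would undergo only the recent ones:
  rule 4 (final devoicing): no change (tihiralsut)
  rule 5 (palatalisation): tihiralsut → sihiralsut
  ⇒ as a loan: sihiralsut
Anhan 'sihiralsut' matches the loan outcome 'sihiralsut', not the inherited 'siilalsut' — it skipped the early Anhan changes, so it was borrowed from Karanic.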